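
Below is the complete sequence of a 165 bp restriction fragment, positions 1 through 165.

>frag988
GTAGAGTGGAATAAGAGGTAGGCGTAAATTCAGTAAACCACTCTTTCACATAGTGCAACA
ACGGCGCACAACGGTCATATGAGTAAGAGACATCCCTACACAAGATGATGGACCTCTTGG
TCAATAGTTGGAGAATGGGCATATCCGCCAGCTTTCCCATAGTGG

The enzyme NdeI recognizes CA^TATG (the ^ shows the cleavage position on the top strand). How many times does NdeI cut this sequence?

1

CATATG occurs starting at position 76.
NdeI cuts at 1 site.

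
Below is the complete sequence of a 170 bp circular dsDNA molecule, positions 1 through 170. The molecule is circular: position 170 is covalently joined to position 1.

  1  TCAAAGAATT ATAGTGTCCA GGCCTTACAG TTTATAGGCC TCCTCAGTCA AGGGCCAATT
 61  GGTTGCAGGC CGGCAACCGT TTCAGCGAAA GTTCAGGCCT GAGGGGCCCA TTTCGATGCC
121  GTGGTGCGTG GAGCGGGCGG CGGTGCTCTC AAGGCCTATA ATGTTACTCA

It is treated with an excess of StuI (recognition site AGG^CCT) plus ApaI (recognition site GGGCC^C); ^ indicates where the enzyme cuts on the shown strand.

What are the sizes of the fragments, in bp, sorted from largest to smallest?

StuI sites (AGGCCT) start at positions 20, 36, 95, 152.
StuI cuts after base 3 of each site, so after positions 22, 38, 97, 154.
The ApaI site (GGGCCC) starts at position 104.
ApaI cuts after base 5 of each site (before the last base), so after position 108.
Combined cut positions: 22, 38, 97, 108, 154.
Circular molecule, 5 cuts → 5 fragments:
  23–38 → 16 bp
  39–97 → 59 bp
  98–108 → 11 bp
  109–154 → 46 bp
  155–170 then 1–22 → 16 + 22 = 38 bp
Sorted largest to smallest: 59, 46, 38, 16, 11 bp.

59, 46, 38, 16, 11 bp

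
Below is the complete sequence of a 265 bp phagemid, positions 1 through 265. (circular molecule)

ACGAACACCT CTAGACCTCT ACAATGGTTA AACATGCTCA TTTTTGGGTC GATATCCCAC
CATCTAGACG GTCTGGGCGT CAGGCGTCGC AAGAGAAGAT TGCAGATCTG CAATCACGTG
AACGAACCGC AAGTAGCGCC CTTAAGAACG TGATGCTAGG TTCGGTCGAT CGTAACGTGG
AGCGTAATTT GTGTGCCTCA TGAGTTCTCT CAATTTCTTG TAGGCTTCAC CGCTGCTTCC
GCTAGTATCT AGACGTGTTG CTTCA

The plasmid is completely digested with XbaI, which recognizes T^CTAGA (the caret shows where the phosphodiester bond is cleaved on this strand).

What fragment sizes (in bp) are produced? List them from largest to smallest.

185, 53, 27 bp

XbaI sites (TCTAGA) start at positions 10, 63, 248.
XbaI cuts after the first base of each site, so after positions 10, 63, 248.
Circular molecule, 3 cuts → 3 fragments:
  11–63 → 53 bp
  64–248 → 185 bp
  249–265 then 1–10 → 17 + 10 = 27 bp
Sorted largest to smallest: 185, 53, 27 bp.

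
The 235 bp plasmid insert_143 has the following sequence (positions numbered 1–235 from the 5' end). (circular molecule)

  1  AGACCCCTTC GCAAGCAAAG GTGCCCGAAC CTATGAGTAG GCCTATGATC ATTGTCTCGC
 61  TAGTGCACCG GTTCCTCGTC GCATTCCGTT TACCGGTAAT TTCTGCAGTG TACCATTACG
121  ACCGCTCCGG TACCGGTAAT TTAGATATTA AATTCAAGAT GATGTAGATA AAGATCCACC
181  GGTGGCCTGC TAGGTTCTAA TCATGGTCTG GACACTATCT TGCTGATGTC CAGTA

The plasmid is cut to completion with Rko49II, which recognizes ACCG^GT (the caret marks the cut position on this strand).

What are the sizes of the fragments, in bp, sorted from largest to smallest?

Rko49II sites (ACCGGT) start at positions 67, 92, 132, 178.
Rko49II cuts after base 4 of each site, so after positions 70, 95, 135, 181.
Circular molecule, 4 cuts → 4 fragments:
  71–95 → 25 bp
  96–135 → 40 bp
  136–181 → 46 bp
  182–235 then 1–70 → 54 + 70 = 124 bp
Sorted largest to smallest: 124, 46, 40, 25 bp.

124, 46, 40, 25 bp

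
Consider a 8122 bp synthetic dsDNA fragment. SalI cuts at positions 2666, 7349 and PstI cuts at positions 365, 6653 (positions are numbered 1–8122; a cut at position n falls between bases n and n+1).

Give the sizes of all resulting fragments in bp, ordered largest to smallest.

3987, 2301, 773, 696, 365 bp

Combined cut positions (sorted): 365, 2666, 6653, 7349.
Linear molecule, 4 cuts → 5 fragments:
  365 − 0 = 365 bp
  2666 − 365 = 2301 bp
  6653 − 2666 = 3987 bp
  7349 − 6653 = 696 bp
  8122 − 7349 = 773 bp
Sorted largest to smallest: 3987, 2301, 773, 696, 365 bp.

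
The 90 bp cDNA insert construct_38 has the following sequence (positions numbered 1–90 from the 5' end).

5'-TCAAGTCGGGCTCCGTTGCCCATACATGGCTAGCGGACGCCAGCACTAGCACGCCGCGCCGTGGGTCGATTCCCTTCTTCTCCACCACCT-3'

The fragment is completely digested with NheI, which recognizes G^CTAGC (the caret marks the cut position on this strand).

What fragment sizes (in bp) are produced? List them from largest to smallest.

61, 29 bp

The NheI site (GCTAGC) starts at position 29.
NheI cuts after the first base of each site, so after position 29.
Linear molecule, 1 cut → 2 fragments:
  1–29 → 29 bp
  30–90 → 61 bp
Sorted largest to smallest: 61, 29 bp.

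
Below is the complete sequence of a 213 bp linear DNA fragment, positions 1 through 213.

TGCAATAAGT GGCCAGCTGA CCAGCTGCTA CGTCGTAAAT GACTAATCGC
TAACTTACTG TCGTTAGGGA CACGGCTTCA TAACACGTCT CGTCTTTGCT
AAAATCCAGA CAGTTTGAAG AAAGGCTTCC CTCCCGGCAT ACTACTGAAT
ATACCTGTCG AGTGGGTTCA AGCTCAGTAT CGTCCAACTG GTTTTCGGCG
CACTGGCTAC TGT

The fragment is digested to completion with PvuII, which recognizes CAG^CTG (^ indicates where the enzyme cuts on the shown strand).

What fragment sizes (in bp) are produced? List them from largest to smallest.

PvuII sites (CAGCTG) start at positions 14, 22.
PvuII cuts after base 3 of each site, so after positions 16, 24.
Linear molecule, 2 cuts → 3 fragments:
  1–16 → 16 bp
  17–24 → 8 bp
  25–213 → 189 bp
Sorted largest to smallest: 189, 16, 8 bp.

189, 16, 8 bp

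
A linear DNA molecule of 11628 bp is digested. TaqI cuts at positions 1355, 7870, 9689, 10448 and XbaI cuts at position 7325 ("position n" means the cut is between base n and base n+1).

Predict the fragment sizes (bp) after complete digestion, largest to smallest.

Combined cut positions (sorted): 1355, 7325, 7870, 9689, 10448.
Linear molecule, 5 cuts → 6 fragments:
  1355 − 0 = 1355 bp
  7325 − 1355 = 5970 bp
  7870 − 7325 = 545 bp
  9689 − 7870 = 1819 bp
  10448 − 9689 = 759 bp
  11628 − 10448 = 1180 bp
Sorted largest to smallest: 5970, 1819, 1355, 1180, 759, 545 bp.

5970, 1819, 1355, 1180, 759, 545 bp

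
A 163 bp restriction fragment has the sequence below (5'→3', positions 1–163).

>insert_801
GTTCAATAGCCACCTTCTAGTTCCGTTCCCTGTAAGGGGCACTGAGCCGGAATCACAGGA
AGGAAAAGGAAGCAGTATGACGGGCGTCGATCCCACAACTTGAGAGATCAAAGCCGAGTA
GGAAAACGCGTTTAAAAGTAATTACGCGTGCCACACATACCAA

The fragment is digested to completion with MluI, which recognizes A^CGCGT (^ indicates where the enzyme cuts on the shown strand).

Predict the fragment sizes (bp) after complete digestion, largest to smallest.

MluI sites (ACGCGT) start at positions 126, 144.
MluI cuts after the first base of each site, so after positions 126, 144.
Linear molecule, 2 cuts → 3 fragments:
  1–126 → 126 bp
  127–144 → 18 bp
  145–163 → 19 bp
Sorted largest to smallest: 126, 19, 18 bp.

126, 19, 18 bp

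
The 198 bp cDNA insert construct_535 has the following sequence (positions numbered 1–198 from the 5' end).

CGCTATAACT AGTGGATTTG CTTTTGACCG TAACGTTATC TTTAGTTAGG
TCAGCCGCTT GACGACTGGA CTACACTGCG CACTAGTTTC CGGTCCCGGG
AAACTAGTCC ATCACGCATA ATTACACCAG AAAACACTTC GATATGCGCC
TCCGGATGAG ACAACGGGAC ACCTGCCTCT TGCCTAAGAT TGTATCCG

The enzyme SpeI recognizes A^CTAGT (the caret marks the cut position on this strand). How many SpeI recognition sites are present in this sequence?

ACTAGT occurs starting at positions 8, 82, 103.
SpeI cuts at 3 sites.

3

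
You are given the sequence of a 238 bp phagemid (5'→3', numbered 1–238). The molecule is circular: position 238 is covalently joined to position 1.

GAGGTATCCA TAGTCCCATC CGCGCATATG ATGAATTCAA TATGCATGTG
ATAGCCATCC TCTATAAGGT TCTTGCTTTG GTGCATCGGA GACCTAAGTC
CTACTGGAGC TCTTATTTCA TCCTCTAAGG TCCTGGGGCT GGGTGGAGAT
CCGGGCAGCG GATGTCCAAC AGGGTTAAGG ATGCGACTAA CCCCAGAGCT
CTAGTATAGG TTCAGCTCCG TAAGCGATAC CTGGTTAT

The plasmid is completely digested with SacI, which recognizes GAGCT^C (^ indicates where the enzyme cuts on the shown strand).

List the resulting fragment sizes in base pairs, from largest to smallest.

149, 89 bp

SacI sites (GAGCTC) start at positions 107, 196.
SacI cuts after base 5 of each site (before the last base), so after positions 111, 200.
Circular molecule, 2 cuts → 2 fragments:
  112–200 → 89 bp
  201–238 then 1–111 → 38 + 111 = 149 bp
Sorted largest to smallest: 149, 89 bp.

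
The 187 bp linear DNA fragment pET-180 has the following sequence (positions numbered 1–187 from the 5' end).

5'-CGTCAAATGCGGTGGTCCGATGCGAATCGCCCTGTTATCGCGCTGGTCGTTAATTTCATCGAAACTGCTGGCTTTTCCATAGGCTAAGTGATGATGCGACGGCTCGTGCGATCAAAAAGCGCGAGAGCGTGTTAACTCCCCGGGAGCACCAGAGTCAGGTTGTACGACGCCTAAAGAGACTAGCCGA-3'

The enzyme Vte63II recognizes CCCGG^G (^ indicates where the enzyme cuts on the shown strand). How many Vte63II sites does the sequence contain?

1

CCCGGG occurs starting at position 139.
Vte63II cuts at 1 site.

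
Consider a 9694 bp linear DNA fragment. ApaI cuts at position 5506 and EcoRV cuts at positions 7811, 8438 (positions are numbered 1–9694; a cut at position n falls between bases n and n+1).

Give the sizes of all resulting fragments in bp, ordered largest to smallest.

Combined cut positions (sorted): 5506, 7811, 8438.
Linear molecule, 3 cuts → 4 fragments:
  5506 − 0 = 5506 bp
  7811 − 5506 = 2305 bp
  8438 − 7811 = 627 bp
  9694 − 8438 = 1256 bp
Sorted largest to smallest: 5506, 2305, 1256, 627 bp.

5506, 2305, 1256, 627 bp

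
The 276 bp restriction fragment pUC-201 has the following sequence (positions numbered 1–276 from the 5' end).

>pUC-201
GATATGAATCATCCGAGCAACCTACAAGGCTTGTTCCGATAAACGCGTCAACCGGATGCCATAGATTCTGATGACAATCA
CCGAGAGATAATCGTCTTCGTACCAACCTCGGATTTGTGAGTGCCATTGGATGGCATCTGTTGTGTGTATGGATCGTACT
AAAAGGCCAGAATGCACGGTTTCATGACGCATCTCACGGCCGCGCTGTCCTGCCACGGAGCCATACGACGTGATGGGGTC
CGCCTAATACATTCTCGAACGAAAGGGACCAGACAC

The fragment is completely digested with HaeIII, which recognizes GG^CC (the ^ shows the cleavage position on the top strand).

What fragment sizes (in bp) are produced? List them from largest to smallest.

166, 77, 33 bp

HaeIII sites (GGCC) start at positions 165, 198.
HaeIII cuts after base 2 of each site, so after positions 166, 199.
Linear molecule, 2 cuts → 3 fragments:
  1–166 → 166 bp
  167–199 → 33 bp
  200–276 → 77 bp
Sorted largest to smallest: 166, 77, 33 bp.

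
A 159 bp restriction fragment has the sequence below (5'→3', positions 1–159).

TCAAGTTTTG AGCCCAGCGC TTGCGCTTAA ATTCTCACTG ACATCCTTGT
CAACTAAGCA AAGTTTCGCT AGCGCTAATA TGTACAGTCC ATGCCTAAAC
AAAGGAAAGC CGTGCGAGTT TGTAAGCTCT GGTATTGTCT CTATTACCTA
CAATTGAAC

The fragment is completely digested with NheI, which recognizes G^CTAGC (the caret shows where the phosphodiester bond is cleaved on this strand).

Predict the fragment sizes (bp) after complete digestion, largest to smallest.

The NheI site (GCTAGC) starts at position 68.
NheI cuts after the first base of each site, so after position 68.
Linear molecule, 1 cut → 2 fragments:
  1–68 → 68 bp
  69–159 → 91 bp
Sorted largest to smallest: 91, 68 bp.

91, 68 bp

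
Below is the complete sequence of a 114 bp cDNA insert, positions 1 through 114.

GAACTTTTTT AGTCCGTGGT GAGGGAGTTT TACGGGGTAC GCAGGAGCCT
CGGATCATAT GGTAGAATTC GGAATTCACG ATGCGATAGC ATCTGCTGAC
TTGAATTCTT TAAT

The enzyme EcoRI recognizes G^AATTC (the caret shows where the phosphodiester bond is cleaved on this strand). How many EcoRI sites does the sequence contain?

3

GAATTC occurs starting at positions 65, 72, 103.
EcoRI cuts at 3 sites.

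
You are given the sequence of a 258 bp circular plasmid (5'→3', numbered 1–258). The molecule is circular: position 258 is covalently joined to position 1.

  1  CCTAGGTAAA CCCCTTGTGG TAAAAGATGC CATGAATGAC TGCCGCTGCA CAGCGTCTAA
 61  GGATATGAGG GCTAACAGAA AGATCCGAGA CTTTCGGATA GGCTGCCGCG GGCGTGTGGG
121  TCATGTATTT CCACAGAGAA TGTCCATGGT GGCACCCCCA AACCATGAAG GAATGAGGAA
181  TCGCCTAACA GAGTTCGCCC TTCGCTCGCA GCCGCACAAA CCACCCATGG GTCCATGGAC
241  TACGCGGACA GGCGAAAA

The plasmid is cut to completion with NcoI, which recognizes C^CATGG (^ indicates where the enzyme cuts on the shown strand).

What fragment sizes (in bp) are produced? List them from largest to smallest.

169, 81, 8 bp

NcoI sites (CCATGG) start at positions 144, 225, 233.
NcoI cuts after the first base of each site, so after positions 144, 225, 233.
Circular molecule, 3 cuts → 3 fragments:
  145–225 → 81 bp
  226–233 → 8 bp
  234–258 then 1–144 → 25 + 144 = 169 bp
Sorted largest to smallest: 169, 81, 8 bp.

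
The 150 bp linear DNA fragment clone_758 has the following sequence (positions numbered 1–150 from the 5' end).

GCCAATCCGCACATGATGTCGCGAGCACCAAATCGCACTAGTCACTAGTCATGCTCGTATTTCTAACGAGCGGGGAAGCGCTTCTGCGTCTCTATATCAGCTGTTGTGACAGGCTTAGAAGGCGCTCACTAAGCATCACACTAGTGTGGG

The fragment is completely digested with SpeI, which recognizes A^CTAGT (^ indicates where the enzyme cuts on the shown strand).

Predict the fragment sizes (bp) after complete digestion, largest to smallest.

SpeI sites (ACTAGT) start at positions 37, 44, 140.
SpeI cuts after the first base of each site, so after positions 37, 44, 140.
Linear molecule, 3 cuts → 4 fragments:
  1–37 → 37 bp
  38–44 → 7 bp
  45–140 → 96 bp
  141–150 → 10 bp
Sorted largest to smallest: 96, 37, 10, 7 bp.

96, 37, 10, 7 bp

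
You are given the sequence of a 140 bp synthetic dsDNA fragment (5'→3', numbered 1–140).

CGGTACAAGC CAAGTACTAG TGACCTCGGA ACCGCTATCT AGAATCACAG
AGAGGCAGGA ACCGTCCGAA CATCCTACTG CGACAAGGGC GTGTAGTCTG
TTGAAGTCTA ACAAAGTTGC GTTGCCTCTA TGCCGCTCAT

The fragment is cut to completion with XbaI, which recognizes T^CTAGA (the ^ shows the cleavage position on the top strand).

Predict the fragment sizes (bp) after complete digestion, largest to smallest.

The XbaI site (TCTAGA) starts at position 38.
XbaI cuts after the first base of each site, so after position 38.
Linear molecule, 1 cut → 2 fragments:
  1–38 → 38 bp
  39–140 → 102 bp
Sorted largest to smallest: 102, 38 bp.

102, 38 bp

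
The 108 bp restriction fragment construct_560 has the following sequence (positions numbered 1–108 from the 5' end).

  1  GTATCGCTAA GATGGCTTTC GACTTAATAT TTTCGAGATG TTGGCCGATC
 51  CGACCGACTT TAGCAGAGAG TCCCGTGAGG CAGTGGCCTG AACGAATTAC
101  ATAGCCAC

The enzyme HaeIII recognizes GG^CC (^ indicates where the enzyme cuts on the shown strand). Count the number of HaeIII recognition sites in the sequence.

GGCC occurs starting at positions 43, 85.
HaeIII cuts at 2 sites.

2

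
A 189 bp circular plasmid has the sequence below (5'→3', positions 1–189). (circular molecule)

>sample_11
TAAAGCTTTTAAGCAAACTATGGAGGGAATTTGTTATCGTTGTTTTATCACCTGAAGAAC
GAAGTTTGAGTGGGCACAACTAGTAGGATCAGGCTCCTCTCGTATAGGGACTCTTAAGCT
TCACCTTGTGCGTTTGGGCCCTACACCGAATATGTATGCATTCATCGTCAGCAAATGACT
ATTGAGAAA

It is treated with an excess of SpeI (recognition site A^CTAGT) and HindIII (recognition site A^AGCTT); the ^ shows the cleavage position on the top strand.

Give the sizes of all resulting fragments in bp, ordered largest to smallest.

The SpeI site (ACTAGT) starts at position 79.
SpeI cuts after the first base of each site, so after position 79.
HindIII sites (AAGCTT) start at positions 3, 116.
HindIII cuts after the first base of each site, so after positions 3, 116.
Combined cut positions: 3, 79, 116.
Circular molecule, 3 cuts → 3 fragments:
  4–79 → 76 bp
  80–116 → 37 bp
  117–189 then 1–3 → 73 + 3 = 76 bp
Sorted largest to smallest: 76, 76, 37 bp.

76, 76, 37 bp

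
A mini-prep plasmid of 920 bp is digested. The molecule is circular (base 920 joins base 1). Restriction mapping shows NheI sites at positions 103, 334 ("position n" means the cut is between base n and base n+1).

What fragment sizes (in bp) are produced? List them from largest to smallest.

689, 231 bp

Circular molecule, 2 cuts → 2 fragments:
  334 − 103 = 231 bp
  wrap: 920 − 334 + 103 = 689 bp
Sorted largest to smallest: 689, 231 bp.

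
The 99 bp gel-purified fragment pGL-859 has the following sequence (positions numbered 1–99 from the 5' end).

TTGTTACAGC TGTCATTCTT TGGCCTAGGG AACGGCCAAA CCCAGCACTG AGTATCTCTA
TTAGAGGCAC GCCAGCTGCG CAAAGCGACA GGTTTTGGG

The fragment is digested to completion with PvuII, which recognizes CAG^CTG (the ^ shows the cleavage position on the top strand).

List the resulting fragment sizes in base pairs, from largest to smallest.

66, 24, 9 bp

PvuII sites (CAGCTG) start at positions 7, 73.
PvuII cuts after base 3 of each site, so after positions 9, 75.
Linear molecule, 2 cuts → 3 fragments:
  1–9 → 9 bp
  10–75 → 66 bp
  76–99 → 24 bp
Sorted largest to smallest: 66, 24, 9 bp.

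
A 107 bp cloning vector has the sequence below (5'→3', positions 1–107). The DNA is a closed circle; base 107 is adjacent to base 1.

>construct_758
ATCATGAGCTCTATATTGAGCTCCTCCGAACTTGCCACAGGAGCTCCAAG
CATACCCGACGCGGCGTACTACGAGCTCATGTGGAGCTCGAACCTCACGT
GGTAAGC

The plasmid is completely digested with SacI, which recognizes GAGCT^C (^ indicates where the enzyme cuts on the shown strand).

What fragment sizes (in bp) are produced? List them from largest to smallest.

32, 29, 23, 12, 11 bp

SacI sites (GAGCTC) start at positions 6, 18, 41, 73, 84.
SacI cuts after base 5 of each site (before the last base), so after positions 10, 22, 45, 77, 88.
Circular molecule, 5 cuts → 5 fragments:
  11–22 → 12 bp
  23–45 → 23 bp
  46–77 → 32 bp
  78–88 → 11 bp
  89–107 then 1–10 → 19 + 10 = 29 bp
Sorted largest to smallest: 32, 29, 23, 12, 11 bp.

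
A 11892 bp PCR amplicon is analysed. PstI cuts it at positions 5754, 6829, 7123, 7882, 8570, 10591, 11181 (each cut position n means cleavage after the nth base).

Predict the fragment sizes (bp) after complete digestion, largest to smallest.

5754, 2021, 1075, 759, 711, 688, 590, 294 bp

Linear molecule, 7 cuts → 8 fragments:
  5754 − 0 = 5754 bp
  6829 − 5754 = 1075 bp
  7123 − 6829 = 294 bp
  7882 − 7123 = 759 bp
  8570 − 7882 = 688 bp
  10591 − 8570 = 2021 bp
  11181 − 10591 = 590 bp
  11892 − 11181 = 711 bp
Sorted largest to smallest: 5754, 2021, 1075, 759, 711, 688, 590, 294 bp.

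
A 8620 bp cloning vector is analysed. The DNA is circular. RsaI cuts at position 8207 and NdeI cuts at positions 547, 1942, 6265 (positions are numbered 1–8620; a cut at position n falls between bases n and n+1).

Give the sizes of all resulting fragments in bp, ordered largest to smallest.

Combined cut positions (sorted): 547, 1942, 6265, 8207.
Circular molecule, 4 cuts → 4 fragments:
  1942 − 547 = 1395 bp
  6265 − 1942 = 4323 bp
  8207 − 6265 = 1942 bp
  wrap: 8620 − 8207 + 547 = 960 bp
Sorted largest to smallest: 4323, 1942, 1395, 960 bp.

4323, 1942, 1395, 960 bp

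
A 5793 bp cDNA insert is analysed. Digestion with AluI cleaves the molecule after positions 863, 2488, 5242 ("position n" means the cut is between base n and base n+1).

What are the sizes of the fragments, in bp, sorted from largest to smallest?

Linear molecule, 3 cuts → 4 fragments:
  863 − 0 = 863 bp
  2488 − 863 = 1625 bp
  5242 − 2488 = 2754 bp
  5793 − 5242 = 551 bp
Sorted largest to smallest: 2754, 1625, 863, 551 bp.

2754, 1625, 863, 551 bp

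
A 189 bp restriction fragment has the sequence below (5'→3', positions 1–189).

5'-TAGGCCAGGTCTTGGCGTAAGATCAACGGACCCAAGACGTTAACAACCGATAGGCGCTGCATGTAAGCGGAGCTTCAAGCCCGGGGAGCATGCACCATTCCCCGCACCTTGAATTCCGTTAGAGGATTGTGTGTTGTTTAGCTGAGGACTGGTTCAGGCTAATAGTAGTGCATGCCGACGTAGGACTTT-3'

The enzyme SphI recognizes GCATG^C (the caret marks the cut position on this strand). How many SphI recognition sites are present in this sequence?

GCATGC occurs starting at positions 88, 170.
SphI cuts at 2 sites.

2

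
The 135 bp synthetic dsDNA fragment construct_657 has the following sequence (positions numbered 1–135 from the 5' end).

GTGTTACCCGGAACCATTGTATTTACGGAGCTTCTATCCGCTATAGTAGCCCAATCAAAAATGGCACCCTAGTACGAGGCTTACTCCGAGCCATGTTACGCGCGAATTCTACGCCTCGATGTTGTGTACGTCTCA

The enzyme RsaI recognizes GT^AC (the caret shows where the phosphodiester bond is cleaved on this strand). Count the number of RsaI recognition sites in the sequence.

2

GTAC occurs starting at positions 72, 126.
RsaI cuts at 2 sites.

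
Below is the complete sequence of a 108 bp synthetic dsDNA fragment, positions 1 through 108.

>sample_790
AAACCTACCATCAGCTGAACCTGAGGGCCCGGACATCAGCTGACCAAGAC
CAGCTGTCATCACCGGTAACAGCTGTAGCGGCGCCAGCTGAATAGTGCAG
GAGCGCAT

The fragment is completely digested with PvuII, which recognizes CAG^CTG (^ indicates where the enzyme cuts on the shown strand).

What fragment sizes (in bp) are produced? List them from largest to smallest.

25, 21, 19, 15, 14, 14 bp

PvuII sites (CAGCTG) start at positions 12, 37, 51, 70, 85.
PvuII cuts after base 3 of each site, so after positions 14, 39, 53, 72, 87.
Linear molecule, 5 cuts → 6 fragments:
  1–14 → 14 bp
  15–39 → 25 bp
  40–53 → 14 bp
  54–72 → 19 bp
  73–87 → 15 bp
  88–108 → 21 bp
Sorted largest to smallest: 25, 21, 19, 15, 14, 14 bp.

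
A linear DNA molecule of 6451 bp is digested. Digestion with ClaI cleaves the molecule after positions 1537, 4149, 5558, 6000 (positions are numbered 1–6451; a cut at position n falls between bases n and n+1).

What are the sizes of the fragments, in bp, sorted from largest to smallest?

Linear molecule, 4 cuts → 5 fragments:
  1537 − 0 = 1537 bp
  4149 − 1537 = 2612 bp
  5558 − 4149 = 1409 bp
  6000 − 5558 = 442 bp
  6451 − 6000 = 451 bp
Sorted largest to smallest: 2612, 1537, 1409, 451, 442 bp.

2612, 1537, 1409, 451, 442 bp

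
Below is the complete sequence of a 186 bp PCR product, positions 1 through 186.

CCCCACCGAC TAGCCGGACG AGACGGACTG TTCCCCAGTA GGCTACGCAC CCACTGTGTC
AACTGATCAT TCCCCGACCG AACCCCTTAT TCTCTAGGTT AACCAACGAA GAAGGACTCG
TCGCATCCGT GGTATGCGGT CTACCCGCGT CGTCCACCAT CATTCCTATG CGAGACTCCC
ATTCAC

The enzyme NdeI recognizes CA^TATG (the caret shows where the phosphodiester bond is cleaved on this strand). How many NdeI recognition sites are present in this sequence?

0

No occurrence of CATATG is present in the sequence.
NdeI does not cut: 0 sites.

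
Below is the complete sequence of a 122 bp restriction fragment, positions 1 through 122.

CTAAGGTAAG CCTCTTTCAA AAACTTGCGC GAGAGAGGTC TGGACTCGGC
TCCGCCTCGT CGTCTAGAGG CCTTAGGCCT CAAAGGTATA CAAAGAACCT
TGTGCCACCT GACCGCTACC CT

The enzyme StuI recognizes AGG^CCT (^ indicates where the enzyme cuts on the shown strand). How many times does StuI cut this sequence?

AGGCCT occurs starting at positions 68, 75.
StuI cuts at 2 sites.

2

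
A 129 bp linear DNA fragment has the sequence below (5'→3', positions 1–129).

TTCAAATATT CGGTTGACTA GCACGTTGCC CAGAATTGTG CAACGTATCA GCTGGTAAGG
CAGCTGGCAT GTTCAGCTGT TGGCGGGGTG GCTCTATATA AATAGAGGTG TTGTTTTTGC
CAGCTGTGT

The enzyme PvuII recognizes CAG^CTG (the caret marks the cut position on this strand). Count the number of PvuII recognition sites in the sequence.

CAGCTG occurs starting at positions 49, 61, 74, 121.
PvuII cuts at 4 sites.

4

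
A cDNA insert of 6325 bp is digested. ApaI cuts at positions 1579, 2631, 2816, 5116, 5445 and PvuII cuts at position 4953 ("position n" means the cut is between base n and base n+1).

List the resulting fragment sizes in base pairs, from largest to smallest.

2137, 1579, 1052, 880, 329, 185, 163 bp

Combined cut positions (sorted): 1579, 2631, 2816, 4953, 5116, 5445.
Linear molecule, 6 cuts → 7 fragments:
  1579 − 0 = 1579 bp
  2631 − 1579 = 1052 bp
  2816 − 2631 = 185 bp
  4953 − 2816 = 2137 bp
  5116 − 4953 = 163 bp
  5445 − 5116 = 329 bp
  6325 − 5445 = 880 bp
Sorted largest to smallest: 2137, 1579, 1052, 880, 329, 185, 163 bp.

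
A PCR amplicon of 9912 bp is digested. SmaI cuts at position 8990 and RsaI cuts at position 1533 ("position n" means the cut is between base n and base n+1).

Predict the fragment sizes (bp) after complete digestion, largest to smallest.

7457, 1533, 922 bp

Combined cut positions (sorted): 1533, 8990.
Linear molecule, 2 cuts → 3 fragments:
  1533 − 0 = 1533 bp
  8990 − 1533 = 7457 bp
  9912 − 8990 = 922 bp
Sorted largest to smallest: 7457, 1533, 922 bp.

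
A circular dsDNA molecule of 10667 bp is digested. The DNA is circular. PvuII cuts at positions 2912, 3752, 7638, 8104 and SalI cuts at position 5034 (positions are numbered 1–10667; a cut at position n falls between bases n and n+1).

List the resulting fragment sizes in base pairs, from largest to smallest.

Combined cut positions (sorted): 2912, 3752, 5034, 7638, 8104.
Circular molecule, 5 cuts → 5 fragments:
  3752 − 2912 = 840 bp
  5034 − 3752 = 1282 bp
  7638 − 5034 = 2604 bp
  8104 − 7638 = 466 bp
  wrap: 10667 − 8104 + 2912 = 5475 bp
Sorted largest to smallest: 5475, 2604, 1282, 840, 466 bp.

5475, 2604, 1282, 840, 466 bp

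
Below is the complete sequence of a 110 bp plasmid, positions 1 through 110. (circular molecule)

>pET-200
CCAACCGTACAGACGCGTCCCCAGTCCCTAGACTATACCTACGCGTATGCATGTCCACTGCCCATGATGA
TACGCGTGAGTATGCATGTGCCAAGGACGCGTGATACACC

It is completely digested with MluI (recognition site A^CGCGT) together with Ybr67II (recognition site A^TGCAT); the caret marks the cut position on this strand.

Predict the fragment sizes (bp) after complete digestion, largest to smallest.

28, 26, 25, 15, 10, 6 bp

MluI sites (ACGCGT) start at positions 13, 41, 72, 97.
MluI cuts after the first base of each site, so after positions 13, 41, 72, 97.
Ybr67II sites (ATGCAT) start at positions 47, 82.
Ybr67II cuts after the first base of each site, so after positions 47, 82.
Combined cut positions: 13, 41, 47, 72, 82, 97.
Circular molecule, 6 cuts → 6 fragments:
  14–41 → 28 bp
  42–47 → 6 bp
  48–72 → 25 bp
  73–82 → 10 bp
  83–97 → 15 bp
  98–110 then 1–13 → 13 + 13 = 26 bp
Sorted largest to smallest: 28, 26, 25, 15, 10, 6 bp.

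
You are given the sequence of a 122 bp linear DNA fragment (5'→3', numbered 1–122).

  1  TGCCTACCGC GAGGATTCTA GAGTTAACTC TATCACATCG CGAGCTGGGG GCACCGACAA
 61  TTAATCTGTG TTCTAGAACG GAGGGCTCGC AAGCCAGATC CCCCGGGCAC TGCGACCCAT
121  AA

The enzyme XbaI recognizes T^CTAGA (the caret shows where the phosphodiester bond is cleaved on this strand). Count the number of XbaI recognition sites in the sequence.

2

TCTAGA occurs starting at positions 17, 72.
XbaI cuts at 2 sites.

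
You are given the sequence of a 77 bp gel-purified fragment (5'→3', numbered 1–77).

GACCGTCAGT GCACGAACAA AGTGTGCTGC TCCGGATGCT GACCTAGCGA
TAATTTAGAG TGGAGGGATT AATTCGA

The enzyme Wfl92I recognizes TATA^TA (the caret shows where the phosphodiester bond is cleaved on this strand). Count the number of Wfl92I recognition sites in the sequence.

No occurrence of TATATA is present in the sequence.
Wfl92I does not cut: 0 sites.

0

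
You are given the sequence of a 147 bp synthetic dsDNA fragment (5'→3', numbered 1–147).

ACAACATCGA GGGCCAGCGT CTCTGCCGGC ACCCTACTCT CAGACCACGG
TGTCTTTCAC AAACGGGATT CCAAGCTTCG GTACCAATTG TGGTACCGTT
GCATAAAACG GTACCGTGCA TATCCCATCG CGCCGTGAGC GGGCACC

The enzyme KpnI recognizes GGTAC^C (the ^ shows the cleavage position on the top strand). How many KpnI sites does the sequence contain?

GGTACC occurs starting at positions 80, 92, 110.
KpnI cuts at 3 sites.

3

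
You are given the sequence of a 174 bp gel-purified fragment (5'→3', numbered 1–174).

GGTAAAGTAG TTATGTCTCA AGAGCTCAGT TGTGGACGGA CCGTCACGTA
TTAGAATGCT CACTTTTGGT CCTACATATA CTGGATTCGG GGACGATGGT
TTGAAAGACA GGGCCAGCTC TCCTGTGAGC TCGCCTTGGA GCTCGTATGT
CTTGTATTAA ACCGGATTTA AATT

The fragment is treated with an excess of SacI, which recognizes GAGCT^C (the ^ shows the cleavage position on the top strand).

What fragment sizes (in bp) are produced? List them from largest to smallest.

105, 31, 26, 12 bp

SacI sites (GAGCTC) start at positions 22, 127, 139.
SacI cuts after base 5 of each site (before the last base), so after positions 26, 131, 143.
Linear molecule, 3 cuts → 4 fragments:
  1–26 → 26 bp
  27–131 → 105 bp
  132–143 → 12 bp
  144–174 → 31 bp
Sorted largest to smallest: 105, 31, 26, 12 bp.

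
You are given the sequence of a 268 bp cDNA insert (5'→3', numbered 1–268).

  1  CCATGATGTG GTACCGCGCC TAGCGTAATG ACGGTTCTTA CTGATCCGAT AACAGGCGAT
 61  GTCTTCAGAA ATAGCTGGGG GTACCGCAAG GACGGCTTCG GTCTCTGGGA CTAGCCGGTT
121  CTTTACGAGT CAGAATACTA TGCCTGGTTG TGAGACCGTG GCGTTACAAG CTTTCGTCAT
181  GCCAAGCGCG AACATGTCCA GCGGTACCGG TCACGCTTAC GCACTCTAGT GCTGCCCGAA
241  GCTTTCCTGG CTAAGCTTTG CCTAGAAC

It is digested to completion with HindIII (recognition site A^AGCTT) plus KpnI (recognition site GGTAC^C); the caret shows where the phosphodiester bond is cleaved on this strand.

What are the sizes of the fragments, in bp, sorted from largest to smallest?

HindIII sites (AAGCTT) start at positions 168, 239, 253.
HindIII cuts after the first base of each site, so after positions 168, 239, 253.
KpnI sites (GGTACC) start at positions 10, 80, 203.
KpnI cuts after base 5 of each site (before the last base), so after positions 14, 84, 207.
Combined cut positions: 14, 84, 168, 207, 239, 253.
Linear molecule, 6 cuts → 7 fragments:
  1–14 → 14 bp
  15–84 → 70 bp
  85–168 → 84 bp
  169–207 → 39 bp
  208–239 → 32 bp
  240–253 → 14 bp
  254–268 → 15 bp
Sorted largest to smallest: 84, 70, 39, 32, 15, 14, 14 bp.

84, 70, 39, 32, 15, 14, 14 bp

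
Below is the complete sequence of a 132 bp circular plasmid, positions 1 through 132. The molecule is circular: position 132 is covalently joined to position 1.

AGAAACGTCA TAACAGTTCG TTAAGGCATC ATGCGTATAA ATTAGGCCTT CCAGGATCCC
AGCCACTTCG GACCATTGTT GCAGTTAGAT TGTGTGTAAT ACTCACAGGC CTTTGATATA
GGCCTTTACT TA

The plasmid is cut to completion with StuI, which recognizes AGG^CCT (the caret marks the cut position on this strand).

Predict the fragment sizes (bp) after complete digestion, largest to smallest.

63, 56, 13 bp

StuI sites (AGGCCT) start at positions 44, 107, 120.
StuI cuts after base 3 of each site, so after positions 46, 109, 122.
Circular molecule, 3 cuts → 3 fragments:
  47–109 → 63 bp
  110–122 → 13 bp
  123–132 then 1–46 → 10 + 46 = 56 bp
Sorted largest to smallest: 63, 56, 13 bp.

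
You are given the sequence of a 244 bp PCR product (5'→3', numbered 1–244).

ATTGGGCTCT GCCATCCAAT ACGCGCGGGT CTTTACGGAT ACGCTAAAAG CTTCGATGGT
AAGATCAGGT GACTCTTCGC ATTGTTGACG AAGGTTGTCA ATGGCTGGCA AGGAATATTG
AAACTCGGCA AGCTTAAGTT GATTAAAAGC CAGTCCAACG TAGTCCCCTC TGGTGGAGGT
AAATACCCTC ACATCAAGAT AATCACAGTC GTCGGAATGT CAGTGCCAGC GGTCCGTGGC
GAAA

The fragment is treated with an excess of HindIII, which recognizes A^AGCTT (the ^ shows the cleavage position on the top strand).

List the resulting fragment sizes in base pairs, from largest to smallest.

114, 82, 48 bp

HindIII sites (AAGCTT) start at positions 48, 130.
HindIII cuts after the first base of each site, so after positions 48, 130.
Linear molecule, 2 cuts → 3 fragments:
  1–48 → 48 bp
  49–130 → 82 bp
  131–244 → 114 bp
Sorted largest to smallest: 114, 82, 48 bp.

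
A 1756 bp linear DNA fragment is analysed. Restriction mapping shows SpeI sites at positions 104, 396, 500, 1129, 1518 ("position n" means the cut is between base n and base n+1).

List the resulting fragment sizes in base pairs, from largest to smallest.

Linear molecule, 5 cuts → 6 fragments:
  104 − 0 = 104 bp
  396 − 104 = 292 bp
  500 − 396 = 104 bp
  1129 − 500 = 629 bp
  1518 − 1129 = 389 bp
  1756 − 1518 = 238 bp
Sorted largest to smallest: 629, 389, 292, 238, 104, 104 bp.

629, 389, 292, 238, 104, 104 bp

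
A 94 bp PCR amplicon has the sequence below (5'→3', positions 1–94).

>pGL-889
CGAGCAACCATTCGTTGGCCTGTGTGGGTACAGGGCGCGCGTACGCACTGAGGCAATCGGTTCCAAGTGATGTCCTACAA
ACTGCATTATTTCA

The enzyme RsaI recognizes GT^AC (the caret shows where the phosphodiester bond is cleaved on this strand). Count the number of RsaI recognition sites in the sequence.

GTAC occurs starting at positions 28, 41.
RsaI cuts at 2 sites.

2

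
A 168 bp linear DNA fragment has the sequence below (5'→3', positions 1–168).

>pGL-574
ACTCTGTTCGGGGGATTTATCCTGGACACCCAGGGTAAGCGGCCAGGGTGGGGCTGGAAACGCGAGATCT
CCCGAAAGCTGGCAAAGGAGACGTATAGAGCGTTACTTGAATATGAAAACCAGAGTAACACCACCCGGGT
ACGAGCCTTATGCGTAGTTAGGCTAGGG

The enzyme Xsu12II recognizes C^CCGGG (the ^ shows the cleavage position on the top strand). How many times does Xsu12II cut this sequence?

1

CCCGGG occurs starting at position 134.
Xsu12II cuts at 1 site.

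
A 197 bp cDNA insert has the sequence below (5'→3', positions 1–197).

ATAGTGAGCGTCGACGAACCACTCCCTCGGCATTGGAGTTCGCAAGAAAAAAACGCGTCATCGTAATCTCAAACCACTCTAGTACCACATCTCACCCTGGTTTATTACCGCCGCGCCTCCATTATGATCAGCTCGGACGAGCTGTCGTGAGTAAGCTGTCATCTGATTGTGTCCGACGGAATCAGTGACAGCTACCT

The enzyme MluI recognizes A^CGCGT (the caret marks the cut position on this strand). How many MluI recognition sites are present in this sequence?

ACGCGT occurs starting at position 53.
MluI cuts at 1 site.

1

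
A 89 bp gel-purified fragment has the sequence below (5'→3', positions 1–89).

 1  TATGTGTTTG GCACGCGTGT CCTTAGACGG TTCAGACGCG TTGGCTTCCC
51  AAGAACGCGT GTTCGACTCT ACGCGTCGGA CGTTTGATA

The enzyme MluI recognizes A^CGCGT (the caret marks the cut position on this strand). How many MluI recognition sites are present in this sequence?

4

ACGCGT occurs starting at positions 13, 36, 55, 71.
MluI cuts at 4 sites.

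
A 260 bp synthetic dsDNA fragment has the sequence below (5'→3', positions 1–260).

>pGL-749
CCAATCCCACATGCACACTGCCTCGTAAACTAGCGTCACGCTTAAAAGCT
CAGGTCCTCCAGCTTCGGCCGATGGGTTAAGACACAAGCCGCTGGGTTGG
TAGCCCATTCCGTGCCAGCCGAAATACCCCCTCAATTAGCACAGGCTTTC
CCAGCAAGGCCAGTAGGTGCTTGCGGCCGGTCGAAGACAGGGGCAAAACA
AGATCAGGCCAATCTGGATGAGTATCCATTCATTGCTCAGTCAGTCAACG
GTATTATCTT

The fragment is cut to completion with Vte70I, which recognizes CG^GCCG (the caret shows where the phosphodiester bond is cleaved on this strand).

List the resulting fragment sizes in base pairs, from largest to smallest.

108, 85, 67 bp

Vte70I sites (CGGCCG) start at positions 66, 174.
Vte70I cuts after base 2 of each site, so after positions 67, 175.
Linear molecule, 2 cuts → 3 fragments:
  1–67 → 67 bp
  68–175 → 108 bp
  176–260 → 85 bp
Sorted largest to smallest: 108, 85, 67 bp.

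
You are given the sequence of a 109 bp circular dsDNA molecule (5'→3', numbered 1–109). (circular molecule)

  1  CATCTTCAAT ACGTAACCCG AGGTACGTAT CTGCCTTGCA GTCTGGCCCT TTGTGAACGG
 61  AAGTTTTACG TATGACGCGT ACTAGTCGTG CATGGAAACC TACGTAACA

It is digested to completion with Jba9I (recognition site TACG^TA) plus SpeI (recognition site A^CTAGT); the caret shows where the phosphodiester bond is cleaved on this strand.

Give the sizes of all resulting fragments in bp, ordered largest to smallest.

Jba9I sites (TACGTA) start at positions 10, 24, 67, 101.
Jba9I cuts after base 4 of each site, so after positions 13, 27, 70, 104.
The SpeI site (ACTAGT) starts at position 81.
SpeI cuts after the first base of each site, so after position 81.
Combined cut positions: 13, 27, 70, 81, 104.
Circular molecule, 5 cuts → 5 fragments:
  14–27 → 14 bp
  28–70 → 43 bp
  71–81 → 11 bp
  82–104 → 23 bp
  105–109 then 1–13 → 5 + 13 = 18 bp
Sorted largest to smallest: 43, 23, 18, 14, 11 bp.

43, 23, 18, 14, 11 bp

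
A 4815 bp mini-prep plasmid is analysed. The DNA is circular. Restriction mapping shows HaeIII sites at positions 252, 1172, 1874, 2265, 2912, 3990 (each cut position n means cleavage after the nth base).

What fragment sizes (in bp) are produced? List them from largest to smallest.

1078, 1077, 920, 702, 647, 391 bp

Circular molecule, 6 cuts → 6 fragments:
  1172 − 252 = 920 bp
  1874 − 1172 = 702 bp
  2265 − 1874 = 391 bp
  2912 − 2265 = 647 bp
  3990 − 2912 = 1078 bp
  wrap: 4815 − 3990 + 252 = 1077 bp
Sorted largest to smallest: 1078, 1077, 920, 702, 647, 391 bp.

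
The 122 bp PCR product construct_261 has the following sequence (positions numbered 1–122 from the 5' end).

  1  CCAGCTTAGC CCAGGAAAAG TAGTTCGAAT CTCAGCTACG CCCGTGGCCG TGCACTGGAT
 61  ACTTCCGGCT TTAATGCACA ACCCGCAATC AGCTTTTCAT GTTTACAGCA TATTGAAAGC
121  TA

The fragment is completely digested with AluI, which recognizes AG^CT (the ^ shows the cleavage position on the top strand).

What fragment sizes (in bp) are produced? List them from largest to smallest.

AluI sites (AGCT) start at positions 3, 34, 91, 118.
AluI cuts after base 2 of each site, so after positions 4, 35, 92, 119.
Linear molecule, 4 cuts → 5 fragments:
  1–4 → 4 bp
  5–35 → 31 bp
  36–92 → 57 bp
  93–119 → 27 bp
  120–122 → 3 bp
Sorted largest to smallest: 57, 31, 27, 4, 3 bp.

57, 31, 27, 4, 3 bp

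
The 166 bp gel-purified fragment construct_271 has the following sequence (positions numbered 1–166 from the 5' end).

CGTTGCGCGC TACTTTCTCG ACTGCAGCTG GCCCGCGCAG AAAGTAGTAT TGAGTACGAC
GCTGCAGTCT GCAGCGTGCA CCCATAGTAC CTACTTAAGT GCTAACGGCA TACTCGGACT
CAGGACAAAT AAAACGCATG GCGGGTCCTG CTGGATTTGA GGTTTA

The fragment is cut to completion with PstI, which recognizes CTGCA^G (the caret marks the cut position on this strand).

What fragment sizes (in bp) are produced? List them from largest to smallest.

PstI sites (CTGCAG) start at positions 22, 62, 69.
PstI cuts after base 5 of each site (before the last base), so after positions 26, 66, 73.
Linear molecule, 3 cuts → 4 fragments:
  1–26 → 26 bp
  27–66 → 40 bp
  67–73 → 7 bp
  74–166 → 93 bp
Sorted largest to smallest: 93, 40, 26, 7 bp.

93, 40, 26, 7 bp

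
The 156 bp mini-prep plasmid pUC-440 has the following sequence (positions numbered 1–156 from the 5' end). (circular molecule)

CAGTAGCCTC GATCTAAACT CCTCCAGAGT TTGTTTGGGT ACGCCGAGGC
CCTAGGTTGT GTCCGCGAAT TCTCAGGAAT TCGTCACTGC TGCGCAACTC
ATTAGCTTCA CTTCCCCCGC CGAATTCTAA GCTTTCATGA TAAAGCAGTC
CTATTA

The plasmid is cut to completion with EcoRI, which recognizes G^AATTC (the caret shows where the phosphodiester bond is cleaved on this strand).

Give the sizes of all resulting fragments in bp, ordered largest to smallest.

EcoRI sites (GAATTC) start at positions 67, 77, 122.
EcoRI cuts after the first base of each site, so after positions 67, 77, 122.
Circular molecule, 3 cuts → 3 fragments:
  68–77 → 10 bp
  78–122 → 45 bp
  123–156 then 1–67 → 34 + 67 = 101 bp
Sorted largest to smallest: 101, 45, 10 bp.

101, 45, 10 bp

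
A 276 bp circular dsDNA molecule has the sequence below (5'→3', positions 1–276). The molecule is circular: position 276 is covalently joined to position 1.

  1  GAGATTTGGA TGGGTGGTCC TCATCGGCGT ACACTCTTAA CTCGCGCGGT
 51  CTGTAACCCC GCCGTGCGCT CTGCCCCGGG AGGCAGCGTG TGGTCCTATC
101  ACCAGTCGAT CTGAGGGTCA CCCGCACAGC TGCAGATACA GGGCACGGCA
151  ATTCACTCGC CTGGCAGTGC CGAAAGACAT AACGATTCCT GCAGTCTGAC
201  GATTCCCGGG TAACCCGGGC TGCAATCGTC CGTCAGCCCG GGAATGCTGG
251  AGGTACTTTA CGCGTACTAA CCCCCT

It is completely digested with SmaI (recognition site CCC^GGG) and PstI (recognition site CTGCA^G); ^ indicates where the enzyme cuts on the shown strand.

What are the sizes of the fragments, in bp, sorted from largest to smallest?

SmaI sites (CCCGGG) start at positions 75, 205, 214, 237.
SmaI cuts after base 3 of each site, so after positions 77, 207, 216, 239.
PstI sites (CTGCAG) start at positions 130, 189.
PstI cuts after base 5 of each site (before the last base), so after positions 134, 193.
Combined cut positions: 77, 134, 193, 207, 216, 239.
Circular molecule, 6 cuts → 6 fragments:
  78–134 → 57 bp
  135–193 → 59 bp
  194–207 → 14 bp
  208–216 → 9 bp
  217–239 → 23 bp
  240–276 then 1–77 → 37 + 77 = 114 bp
Sorted largest to smallest: 114, 59, 57, 23, 14, 9 bp.

114, 59, 57, 23, 14, 9 bp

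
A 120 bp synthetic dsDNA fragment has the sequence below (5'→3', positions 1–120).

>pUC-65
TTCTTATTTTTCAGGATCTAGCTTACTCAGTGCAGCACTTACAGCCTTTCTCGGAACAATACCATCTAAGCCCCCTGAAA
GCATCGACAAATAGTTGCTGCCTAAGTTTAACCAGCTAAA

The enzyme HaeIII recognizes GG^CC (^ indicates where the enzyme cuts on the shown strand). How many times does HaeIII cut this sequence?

No occurrence of GGCC is present in the sequence.
HaeIII does not cut: 0 sites.

0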